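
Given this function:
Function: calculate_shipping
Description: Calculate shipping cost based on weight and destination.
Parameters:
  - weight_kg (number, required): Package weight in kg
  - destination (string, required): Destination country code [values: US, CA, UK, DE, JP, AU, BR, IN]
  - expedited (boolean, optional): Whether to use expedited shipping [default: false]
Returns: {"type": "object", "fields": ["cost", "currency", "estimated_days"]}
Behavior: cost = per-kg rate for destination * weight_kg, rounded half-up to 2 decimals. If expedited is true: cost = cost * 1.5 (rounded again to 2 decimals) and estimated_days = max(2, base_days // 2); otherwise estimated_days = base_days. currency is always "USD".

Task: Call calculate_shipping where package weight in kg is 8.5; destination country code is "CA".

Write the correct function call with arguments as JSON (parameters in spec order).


Mapping each described value to its parameter name:
  'Package weight in kg' -> weight_kg = 8.5
  'Destination country code' -> destination = "CA"
calculate_shipping({"weight_kg": 8.5, "destination": "CA"})


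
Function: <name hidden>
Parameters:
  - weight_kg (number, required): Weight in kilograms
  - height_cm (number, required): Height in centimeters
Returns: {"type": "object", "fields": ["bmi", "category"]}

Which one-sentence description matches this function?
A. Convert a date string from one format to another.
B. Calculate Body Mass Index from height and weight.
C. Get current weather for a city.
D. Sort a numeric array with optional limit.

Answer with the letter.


Parameters weight_kg, height_cm and return ["bmi", "category"] fit: Calculate Body Mass Index from height and weight.
B


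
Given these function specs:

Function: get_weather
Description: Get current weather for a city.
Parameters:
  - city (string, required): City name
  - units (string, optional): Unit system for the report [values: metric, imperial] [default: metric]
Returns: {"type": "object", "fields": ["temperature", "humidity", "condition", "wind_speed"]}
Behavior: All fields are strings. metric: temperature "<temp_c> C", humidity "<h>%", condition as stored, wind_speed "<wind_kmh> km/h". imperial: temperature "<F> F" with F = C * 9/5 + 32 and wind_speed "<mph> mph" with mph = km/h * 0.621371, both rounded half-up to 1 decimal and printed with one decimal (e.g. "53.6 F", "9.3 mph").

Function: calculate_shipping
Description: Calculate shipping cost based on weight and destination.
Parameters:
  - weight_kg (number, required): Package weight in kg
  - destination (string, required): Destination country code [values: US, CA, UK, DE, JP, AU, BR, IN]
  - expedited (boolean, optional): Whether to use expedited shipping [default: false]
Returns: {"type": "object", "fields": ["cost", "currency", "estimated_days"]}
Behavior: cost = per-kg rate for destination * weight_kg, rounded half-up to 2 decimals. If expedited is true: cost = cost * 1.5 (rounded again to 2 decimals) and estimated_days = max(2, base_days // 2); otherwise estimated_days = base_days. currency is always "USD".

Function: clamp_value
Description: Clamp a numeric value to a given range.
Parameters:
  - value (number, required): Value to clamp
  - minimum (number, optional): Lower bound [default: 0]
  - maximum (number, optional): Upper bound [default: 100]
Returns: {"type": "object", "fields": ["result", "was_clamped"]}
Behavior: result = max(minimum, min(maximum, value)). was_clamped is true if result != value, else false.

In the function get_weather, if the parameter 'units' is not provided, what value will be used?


The get_weather spec declares:
  - units (string, optional): Unit system for the report [values: metric, imperial] [default: metric]
Default:
metric


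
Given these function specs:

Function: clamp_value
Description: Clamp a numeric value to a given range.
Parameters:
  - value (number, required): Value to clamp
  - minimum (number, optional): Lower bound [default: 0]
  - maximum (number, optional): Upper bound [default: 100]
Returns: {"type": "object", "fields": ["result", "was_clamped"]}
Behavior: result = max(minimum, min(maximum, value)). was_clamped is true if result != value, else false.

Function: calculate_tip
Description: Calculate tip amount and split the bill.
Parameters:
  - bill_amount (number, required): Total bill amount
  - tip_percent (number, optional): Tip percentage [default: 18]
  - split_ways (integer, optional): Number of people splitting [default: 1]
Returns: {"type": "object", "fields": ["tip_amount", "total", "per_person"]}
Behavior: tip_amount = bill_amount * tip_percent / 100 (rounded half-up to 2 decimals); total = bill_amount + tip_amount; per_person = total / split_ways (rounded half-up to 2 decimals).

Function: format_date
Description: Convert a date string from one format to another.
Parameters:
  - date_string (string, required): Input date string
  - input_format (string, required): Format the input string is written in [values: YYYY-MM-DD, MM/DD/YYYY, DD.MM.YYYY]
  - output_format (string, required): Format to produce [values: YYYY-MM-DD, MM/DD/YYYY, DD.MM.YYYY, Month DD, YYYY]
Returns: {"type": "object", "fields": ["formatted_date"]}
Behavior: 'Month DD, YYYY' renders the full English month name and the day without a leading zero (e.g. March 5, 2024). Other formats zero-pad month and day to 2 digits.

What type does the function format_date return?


The format_date spec declares Returns: {"type": "object", "fields": ["formatted_date"]}
Type:
object


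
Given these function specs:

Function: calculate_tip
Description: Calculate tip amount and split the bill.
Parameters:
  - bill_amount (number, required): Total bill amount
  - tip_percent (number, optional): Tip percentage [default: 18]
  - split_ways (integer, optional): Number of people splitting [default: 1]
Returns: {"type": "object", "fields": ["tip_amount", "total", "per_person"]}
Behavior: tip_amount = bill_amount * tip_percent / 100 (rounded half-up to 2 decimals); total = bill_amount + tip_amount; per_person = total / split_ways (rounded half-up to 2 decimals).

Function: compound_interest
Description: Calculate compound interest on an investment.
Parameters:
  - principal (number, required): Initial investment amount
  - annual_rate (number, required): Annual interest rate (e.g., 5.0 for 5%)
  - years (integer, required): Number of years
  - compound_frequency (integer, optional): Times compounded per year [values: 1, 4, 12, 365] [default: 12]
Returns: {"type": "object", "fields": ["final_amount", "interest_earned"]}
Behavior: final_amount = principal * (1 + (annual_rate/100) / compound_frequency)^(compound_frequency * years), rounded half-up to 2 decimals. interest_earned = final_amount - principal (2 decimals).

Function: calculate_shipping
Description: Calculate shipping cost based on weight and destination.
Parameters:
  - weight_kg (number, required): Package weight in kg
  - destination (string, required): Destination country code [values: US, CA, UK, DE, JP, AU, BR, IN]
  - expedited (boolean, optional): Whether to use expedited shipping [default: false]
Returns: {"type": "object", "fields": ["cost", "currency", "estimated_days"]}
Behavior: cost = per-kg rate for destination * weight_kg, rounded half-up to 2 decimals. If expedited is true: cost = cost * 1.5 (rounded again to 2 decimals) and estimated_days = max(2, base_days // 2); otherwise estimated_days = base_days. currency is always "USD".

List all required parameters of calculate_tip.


Parameters of calculate_tip and their required/optional flag:
  bill_amount: required
  tip_percent: optional
  split_ways: optional
bill_amount


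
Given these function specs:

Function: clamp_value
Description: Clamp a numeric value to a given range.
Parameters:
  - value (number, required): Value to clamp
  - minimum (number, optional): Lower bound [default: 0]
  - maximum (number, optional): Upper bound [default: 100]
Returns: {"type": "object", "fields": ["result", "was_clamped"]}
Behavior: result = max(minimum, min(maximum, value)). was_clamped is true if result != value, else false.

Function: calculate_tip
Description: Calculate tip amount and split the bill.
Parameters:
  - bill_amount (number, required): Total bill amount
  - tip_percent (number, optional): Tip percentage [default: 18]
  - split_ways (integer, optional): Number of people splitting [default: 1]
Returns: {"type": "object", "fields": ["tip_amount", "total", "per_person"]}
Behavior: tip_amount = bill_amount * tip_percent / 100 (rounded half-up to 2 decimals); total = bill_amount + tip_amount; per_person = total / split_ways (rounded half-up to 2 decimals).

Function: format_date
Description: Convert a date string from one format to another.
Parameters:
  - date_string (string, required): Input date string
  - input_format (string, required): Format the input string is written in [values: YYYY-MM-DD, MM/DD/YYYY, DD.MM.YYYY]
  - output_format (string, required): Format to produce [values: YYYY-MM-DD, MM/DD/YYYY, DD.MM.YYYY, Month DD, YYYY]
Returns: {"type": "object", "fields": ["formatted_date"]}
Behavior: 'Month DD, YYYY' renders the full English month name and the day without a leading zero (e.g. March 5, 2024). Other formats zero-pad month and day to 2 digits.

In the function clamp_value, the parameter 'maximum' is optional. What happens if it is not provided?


The clamp_value spec declares:
  - maximum (number, optional): Upper bound [default: 100]
It defaults to 100


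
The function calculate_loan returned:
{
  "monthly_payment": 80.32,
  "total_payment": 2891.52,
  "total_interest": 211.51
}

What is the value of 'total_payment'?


2891.52


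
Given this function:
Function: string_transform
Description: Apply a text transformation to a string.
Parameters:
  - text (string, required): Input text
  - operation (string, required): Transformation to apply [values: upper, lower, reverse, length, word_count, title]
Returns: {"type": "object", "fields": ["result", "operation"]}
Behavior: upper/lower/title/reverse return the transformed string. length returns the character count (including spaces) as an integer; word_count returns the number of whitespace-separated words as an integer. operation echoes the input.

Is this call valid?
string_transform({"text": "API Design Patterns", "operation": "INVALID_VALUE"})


Checking parameter values...
Parameter 'operation' has value 'INVALID_VALUE' not in allowed: upper, lower, reverse, length, word_count, title
Invalid - 'operation' must be one of upper, lower, reverse, length, word_count, title


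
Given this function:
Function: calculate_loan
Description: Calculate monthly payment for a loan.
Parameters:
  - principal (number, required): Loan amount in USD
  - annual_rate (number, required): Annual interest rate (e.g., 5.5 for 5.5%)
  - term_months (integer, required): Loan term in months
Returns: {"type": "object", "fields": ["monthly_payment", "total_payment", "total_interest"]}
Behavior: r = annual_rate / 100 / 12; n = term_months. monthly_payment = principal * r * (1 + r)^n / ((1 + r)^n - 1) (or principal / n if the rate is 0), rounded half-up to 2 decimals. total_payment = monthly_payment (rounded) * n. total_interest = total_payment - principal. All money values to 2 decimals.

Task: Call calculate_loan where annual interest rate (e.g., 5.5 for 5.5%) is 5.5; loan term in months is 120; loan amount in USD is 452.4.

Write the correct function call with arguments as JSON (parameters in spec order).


Mapping each described value to its parameter name:
  'Annual interest rate (e.g., 5.5 for 5.5%)' -> annual_rate = 5.5
  'Loan term in months' -> term_months = 120
  'Loan amount in USD' -> principal = 452.4
calculate_loan({"principal": 452.4, "annual_rate": 5.5, "term_months": 120})


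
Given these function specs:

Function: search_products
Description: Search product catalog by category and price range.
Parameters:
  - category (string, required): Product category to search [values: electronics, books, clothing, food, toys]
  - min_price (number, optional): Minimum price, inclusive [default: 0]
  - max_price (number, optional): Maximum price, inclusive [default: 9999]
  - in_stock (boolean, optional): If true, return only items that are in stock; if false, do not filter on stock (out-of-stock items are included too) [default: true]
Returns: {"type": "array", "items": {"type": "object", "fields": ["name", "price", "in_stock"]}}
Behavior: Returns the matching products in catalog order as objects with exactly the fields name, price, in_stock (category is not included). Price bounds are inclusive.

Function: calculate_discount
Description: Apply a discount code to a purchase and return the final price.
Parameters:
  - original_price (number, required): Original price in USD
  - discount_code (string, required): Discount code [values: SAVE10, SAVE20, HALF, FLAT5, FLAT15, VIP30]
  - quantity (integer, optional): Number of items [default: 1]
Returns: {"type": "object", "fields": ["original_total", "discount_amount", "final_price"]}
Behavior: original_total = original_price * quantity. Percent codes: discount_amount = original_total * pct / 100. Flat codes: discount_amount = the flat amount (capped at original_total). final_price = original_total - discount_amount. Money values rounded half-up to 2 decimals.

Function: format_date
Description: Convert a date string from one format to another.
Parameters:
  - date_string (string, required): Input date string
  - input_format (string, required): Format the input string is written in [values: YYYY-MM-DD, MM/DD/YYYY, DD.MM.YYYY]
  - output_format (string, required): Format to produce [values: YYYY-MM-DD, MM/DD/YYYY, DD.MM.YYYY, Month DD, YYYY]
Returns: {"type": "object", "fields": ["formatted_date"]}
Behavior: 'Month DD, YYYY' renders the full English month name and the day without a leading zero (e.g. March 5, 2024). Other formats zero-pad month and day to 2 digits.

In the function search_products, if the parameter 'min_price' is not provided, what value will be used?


The search_products spec declares:
  - min_price (number, optional): Minimum price, inclusive [default: 0]
Default:
0


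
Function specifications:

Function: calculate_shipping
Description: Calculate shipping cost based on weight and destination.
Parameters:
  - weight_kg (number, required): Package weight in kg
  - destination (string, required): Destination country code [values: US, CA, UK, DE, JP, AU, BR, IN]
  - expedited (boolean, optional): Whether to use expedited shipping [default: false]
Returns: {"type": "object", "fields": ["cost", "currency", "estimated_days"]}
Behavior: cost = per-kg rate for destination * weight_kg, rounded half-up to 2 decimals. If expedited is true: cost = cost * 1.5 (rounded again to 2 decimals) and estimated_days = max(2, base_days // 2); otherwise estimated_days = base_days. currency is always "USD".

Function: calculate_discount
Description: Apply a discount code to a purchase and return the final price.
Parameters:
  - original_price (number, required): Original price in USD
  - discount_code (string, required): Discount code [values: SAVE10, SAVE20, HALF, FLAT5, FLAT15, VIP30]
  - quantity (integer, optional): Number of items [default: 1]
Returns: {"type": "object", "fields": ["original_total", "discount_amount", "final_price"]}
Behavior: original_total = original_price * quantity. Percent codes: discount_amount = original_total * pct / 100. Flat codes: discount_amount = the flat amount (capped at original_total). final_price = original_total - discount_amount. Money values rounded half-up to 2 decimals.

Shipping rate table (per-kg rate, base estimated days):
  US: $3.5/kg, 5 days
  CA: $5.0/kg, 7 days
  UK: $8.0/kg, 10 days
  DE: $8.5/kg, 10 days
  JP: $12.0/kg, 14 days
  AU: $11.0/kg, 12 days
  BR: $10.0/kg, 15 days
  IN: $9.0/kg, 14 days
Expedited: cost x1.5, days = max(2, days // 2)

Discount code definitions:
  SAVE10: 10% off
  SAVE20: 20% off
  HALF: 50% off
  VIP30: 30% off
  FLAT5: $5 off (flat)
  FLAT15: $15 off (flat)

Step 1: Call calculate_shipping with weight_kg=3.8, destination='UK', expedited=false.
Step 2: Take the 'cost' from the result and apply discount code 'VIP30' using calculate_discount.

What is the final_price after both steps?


Step 1: calculate_shipping(weight_kg=3.8, destination=UK, expedited=false)
  Rate for UK: $8.0/kg, base 10 days
  cost = 8.0 * 3.8 = 30.4 -> 30.40
  expedited not set/false: estimated_days = 10
  -> cost = 30.40 USD
Step 2: calculate_discount(original_price=30.4, discount_code=VIP30, quantity=1)
  original_total = 30.4 * 1 = 30.40
  VIP30 = 30% off: discount_amount = 30.40 * 30/100 = 9.12 -> 9.12
  final_price = 30.40 - 9.12 = 21.28
  -> final_price = 21.28
$21.28


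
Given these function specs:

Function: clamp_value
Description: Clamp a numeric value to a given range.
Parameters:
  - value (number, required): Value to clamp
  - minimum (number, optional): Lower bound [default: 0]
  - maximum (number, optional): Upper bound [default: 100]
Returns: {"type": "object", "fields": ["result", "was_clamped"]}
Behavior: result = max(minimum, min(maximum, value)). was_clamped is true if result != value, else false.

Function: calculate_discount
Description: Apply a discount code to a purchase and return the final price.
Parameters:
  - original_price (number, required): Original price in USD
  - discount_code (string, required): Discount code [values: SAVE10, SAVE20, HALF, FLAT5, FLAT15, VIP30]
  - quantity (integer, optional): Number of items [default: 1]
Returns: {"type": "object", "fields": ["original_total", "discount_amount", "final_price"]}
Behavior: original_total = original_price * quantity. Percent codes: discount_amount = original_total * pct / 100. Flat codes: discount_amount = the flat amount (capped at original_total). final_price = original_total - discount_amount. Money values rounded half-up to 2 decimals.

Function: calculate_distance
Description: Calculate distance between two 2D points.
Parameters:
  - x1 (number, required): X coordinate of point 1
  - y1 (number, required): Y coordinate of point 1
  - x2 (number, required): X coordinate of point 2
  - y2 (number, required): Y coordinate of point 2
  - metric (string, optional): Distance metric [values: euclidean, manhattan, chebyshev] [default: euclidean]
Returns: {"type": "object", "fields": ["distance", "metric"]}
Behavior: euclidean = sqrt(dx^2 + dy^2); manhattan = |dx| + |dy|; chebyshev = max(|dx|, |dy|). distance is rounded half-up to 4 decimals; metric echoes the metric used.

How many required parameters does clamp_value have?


Parameters of clamp_value: value (required), minimum (optional), maximum (optional)
Required count:
1


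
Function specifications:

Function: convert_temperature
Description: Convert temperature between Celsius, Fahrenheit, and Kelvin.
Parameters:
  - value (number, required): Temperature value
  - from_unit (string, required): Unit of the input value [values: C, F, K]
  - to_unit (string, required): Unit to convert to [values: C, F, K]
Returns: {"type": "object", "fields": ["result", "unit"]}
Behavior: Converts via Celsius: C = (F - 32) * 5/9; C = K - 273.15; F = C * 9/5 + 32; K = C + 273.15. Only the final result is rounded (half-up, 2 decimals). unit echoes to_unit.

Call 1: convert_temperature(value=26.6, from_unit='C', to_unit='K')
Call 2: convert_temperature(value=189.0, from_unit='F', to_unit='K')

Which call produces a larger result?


Call 1:
  Input already in C: 26.6
  To K: 26.6 + 273.15 = 299.75
  Round to 2 decimals: 299.75
  -> 299.75 K
Call 2:
  To C: (189 - 32) * 5/9 = 87.222222
  To K: 87.222222 + 273.15 = 360.372222
  Round to 2 decimals: 360.37
  -> 360.37 K
Call 2 (360.37 K)


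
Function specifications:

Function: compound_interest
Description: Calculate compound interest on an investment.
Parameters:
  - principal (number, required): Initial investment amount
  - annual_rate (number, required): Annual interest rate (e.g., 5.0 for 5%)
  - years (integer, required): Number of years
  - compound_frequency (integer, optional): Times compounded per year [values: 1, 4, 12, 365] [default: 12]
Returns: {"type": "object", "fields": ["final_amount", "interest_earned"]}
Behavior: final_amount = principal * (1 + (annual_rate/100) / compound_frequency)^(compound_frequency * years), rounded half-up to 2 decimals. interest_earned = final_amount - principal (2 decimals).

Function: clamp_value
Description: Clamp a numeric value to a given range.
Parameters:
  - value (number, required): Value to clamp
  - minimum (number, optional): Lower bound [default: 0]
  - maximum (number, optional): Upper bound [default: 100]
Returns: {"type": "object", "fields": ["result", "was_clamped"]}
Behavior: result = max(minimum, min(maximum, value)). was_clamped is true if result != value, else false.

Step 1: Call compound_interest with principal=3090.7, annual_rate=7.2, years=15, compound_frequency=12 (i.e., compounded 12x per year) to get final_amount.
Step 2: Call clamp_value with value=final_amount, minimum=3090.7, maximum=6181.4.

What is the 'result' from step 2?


Step 1: compound_interest
  rate per period = 7.2/100/12 = 0.006 (keep full precision); periods = 12 * 15 = 180
  (1 + 0.006)^180 = 2.9351921
  final_amount = 3090.7 * 2.9351921 = 9071.798218 -> 9071.80
  interest_earned = 9071.80 - 3090.70 = 5981.10
  -> final_amount = 9071.8
Step 2: clamp_value(value=9071.8, minimum=3090.7, maximum=6181.4)
  result = max(3090.7, min(6181.4, 9071.8)) = max(3090.7, 6181.4) = 6181.4
  was_clamped = (6181.4 != 9071.8) = true
  -> result = 6181.4
6181.4


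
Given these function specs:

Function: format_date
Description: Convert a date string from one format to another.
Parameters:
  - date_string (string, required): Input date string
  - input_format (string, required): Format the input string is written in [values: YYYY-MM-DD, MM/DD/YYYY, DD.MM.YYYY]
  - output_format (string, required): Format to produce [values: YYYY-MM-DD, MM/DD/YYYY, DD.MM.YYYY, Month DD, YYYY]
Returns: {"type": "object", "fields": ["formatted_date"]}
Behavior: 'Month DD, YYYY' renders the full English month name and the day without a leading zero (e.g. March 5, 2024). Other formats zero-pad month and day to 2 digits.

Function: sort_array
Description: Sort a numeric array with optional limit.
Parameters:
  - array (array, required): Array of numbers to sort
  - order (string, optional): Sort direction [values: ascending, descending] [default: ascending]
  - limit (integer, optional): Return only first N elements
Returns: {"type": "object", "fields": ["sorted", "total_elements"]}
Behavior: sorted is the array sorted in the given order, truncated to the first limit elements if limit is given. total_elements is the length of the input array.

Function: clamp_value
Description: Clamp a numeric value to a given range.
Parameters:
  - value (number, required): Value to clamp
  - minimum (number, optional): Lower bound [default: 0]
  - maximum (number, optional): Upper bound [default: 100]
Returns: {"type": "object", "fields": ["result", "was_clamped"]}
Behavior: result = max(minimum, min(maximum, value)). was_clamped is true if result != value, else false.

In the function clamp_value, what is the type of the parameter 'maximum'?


The clamp_value spec declares:
  - maximum (number, optional): Upper bound [default: 100]
Type:
number


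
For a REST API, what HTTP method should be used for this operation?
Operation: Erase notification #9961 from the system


GET = read, POST = create, PUT = update/replace, DELETE = remove
This operation is a removal.
DELETE


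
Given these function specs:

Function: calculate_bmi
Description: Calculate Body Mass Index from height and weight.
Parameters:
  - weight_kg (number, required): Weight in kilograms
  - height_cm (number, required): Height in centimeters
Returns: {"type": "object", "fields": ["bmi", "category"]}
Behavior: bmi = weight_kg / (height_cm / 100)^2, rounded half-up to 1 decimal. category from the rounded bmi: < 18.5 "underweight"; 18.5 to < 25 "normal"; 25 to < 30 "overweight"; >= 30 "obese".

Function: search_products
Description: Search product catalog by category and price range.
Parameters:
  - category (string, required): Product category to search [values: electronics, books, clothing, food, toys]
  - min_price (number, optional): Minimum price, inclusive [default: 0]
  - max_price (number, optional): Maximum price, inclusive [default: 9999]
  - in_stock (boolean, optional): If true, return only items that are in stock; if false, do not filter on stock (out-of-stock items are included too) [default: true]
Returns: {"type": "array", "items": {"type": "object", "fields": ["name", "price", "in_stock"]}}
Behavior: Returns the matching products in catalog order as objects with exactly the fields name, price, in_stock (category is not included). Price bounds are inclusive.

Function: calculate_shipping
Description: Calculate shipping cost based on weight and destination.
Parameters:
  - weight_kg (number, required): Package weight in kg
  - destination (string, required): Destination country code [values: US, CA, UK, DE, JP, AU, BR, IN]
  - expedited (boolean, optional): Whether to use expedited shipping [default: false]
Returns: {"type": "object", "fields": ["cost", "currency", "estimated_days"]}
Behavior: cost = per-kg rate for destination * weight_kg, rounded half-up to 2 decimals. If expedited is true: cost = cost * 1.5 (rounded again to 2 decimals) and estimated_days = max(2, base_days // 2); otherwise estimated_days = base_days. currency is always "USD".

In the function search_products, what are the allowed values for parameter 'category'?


The search_products spec declares:
  - category (string, required): Product category to search [values: electronics, books, clothing, food, toys]
Allowed values:
electronics, books, clothing, food, toys


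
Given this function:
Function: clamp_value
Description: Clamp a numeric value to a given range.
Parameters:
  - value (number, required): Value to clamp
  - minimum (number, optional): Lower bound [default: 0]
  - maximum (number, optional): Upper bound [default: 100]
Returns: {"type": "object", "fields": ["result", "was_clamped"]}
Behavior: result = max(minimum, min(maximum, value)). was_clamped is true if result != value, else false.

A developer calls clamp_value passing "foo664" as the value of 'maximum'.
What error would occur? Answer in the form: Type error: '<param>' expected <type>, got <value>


Spec: 'maximum' is declared as number; "foo664" is a string.
Type error: 'maximum' expected number, got "foo664"


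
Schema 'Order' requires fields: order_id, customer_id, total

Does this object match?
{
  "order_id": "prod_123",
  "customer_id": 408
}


Checking required fields...
Missing: total
Invalid - missing required field 'total'


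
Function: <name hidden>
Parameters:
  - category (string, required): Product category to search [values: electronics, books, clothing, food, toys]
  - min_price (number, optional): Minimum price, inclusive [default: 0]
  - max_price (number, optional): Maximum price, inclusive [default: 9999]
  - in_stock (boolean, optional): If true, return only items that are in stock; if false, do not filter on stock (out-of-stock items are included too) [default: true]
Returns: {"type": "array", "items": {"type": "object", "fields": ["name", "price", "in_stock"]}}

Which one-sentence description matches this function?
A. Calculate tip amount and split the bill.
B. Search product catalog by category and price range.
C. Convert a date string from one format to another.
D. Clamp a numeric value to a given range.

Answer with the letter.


Parameters category, min_price, max_price, in_stock and return "array" fit: Search product catalog by category and price range.
B


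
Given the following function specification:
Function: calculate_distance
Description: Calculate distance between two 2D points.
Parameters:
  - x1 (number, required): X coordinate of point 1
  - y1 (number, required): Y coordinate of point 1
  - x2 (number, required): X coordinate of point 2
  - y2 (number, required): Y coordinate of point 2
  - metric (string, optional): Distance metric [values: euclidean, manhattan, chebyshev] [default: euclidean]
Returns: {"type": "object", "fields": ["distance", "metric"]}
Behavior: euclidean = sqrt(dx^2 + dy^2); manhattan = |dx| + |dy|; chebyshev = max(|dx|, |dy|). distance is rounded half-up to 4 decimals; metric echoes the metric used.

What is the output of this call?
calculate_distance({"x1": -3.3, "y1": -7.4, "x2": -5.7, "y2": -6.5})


Defaults applied: metric=euclidean
|dx| = |-5.7 - -3.3| = 2.4; |dy| = |-6.5 - -7.4| = 0.9
euclidean: sqrt(2.4^2 + 0.9^2) = sqrt(6.57) = 2.563201
Round to 4 decimals: 2.5632
Output:
{"distance": 2.5632, "metric": "euclidean"}


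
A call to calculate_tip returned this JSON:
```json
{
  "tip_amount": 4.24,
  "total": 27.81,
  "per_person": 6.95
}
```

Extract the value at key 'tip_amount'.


4.24


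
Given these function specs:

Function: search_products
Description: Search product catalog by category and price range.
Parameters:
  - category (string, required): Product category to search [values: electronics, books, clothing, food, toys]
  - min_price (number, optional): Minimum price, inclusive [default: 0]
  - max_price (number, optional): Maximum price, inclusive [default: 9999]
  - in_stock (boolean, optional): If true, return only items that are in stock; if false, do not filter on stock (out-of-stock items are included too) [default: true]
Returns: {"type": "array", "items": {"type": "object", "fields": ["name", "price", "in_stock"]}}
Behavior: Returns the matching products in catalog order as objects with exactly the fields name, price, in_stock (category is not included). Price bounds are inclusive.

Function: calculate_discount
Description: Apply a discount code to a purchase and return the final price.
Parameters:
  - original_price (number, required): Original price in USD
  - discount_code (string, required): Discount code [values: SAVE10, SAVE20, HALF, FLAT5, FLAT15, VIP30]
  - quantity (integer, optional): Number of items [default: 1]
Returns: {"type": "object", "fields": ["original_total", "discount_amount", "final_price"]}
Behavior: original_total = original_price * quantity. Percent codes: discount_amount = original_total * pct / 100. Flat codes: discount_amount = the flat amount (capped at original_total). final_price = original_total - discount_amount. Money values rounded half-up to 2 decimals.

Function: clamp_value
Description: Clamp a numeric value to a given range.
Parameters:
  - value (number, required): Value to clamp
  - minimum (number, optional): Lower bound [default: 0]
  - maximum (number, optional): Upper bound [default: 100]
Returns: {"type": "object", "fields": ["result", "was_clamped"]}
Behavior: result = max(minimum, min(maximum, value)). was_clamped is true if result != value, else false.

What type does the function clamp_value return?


The clamp_value spec declares Returns: {"type": "object", "fields": ["result", "was_clamped"]}
Type:
object


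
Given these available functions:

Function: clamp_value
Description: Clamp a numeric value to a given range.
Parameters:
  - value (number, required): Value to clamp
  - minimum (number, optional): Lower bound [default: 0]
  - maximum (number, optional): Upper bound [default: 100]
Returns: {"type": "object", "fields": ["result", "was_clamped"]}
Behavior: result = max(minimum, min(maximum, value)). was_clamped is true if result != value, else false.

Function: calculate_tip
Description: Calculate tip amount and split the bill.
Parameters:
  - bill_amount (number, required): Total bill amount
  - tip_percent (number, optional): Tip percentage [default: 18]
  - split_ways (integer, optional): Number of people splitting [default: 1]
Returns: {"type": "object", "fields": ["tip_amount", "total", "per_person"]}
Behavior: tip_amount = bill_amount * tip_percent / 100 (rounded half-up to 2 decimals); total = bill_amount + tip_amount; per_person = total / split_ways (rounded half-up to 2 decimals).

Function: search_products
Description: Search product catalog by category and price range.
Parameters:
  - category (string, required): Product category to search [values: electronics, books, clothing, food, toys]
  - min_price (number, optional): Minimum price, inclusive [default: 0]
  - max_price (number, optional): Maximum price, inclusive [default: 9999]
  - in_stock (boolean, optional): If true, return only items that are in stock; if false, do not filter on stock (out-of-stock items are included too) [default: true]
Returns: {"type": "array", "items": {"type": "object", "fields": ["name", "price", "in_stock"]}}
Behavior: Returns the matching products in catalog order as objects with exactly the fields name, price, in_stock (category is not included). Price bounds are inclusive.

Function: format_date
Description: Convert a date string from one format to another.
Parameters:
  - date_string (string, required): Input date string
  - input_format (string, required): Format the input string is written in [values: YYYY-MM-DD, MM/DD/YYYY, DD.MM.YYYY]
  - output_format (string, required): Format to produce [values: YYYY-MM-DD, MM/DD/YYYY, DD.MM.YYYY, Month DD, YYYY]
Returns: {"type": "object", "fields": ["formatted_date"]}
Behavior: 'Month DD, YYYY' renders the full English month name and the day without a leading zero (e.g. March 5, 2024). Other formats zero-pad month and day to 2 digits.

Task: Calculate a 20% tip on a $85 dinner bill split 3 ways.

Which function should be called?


The task needs a function whose description is: Calculate tip amount and split the bill.
calculate_tip


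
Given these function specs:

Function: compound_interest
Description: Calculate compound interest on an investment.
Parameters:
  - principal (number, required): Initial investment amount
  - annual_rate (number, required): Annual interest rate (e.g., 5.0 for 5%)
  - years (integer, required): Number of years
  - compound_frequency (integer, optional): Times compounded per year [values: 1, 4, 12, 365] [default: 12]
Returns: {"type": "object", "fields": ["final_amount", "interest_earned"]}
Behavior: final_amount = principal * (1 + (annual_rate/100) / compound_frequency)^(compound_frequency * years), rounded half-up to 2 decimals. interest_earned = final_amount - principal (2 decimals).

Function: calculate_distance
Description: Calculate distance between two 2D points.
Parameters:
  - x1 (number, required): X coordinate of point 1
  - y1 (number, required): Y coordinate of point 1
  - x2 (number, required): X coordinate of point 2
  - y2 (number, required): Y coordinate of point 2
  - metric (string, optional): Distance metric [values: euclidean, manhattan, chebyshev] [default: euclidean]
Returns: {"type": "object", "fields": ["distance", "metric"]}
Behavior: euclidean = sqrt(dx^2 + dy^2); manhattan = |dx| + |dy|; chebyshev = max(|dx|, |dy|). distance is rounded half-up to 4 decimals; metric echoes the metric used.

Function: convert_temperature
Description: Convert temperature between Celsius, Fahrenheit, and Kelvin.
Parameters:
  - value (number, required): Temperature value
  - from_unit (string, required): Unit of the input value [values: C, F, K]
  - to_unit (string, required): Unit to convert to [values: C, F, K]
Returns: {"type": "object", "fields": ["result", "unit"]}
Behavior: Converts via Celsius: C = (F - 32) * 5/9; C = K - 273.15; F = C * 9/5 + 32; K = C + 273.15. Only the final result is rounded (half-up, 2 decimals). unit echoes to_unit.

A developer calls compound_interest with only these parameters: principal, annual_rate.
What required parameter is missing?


Required parameters: principal, annual_rate, years
Provided: principal, annual_rate
Missing: years
years


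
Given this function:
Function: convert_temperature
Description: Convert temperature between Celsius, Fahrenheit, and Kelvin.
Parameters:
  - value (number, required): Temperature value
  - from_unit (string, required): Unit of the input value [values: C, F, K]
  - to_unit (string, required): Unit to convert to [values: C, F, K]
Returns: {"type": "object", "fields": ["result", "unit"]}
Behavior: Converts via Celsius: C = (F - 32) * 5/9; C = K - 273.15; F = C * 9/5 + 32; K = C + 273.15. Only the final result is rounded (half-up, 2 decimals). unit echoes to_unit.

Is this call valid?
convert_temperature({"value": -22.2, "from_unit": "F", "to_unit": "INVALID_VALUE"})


Checking parameter values...
Parameter 'to_unit' has value 'INVALID_VALUE' not in allowed: C, F, K
Invalid - 'to_unit' must be one of C, F, K


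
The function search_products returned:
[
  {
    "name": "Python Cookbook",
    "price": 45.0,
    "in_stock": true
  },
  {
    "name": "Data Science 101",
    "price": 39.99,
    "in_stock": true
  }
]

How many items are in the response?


Items: Python Cookbook, Data Science 101
2


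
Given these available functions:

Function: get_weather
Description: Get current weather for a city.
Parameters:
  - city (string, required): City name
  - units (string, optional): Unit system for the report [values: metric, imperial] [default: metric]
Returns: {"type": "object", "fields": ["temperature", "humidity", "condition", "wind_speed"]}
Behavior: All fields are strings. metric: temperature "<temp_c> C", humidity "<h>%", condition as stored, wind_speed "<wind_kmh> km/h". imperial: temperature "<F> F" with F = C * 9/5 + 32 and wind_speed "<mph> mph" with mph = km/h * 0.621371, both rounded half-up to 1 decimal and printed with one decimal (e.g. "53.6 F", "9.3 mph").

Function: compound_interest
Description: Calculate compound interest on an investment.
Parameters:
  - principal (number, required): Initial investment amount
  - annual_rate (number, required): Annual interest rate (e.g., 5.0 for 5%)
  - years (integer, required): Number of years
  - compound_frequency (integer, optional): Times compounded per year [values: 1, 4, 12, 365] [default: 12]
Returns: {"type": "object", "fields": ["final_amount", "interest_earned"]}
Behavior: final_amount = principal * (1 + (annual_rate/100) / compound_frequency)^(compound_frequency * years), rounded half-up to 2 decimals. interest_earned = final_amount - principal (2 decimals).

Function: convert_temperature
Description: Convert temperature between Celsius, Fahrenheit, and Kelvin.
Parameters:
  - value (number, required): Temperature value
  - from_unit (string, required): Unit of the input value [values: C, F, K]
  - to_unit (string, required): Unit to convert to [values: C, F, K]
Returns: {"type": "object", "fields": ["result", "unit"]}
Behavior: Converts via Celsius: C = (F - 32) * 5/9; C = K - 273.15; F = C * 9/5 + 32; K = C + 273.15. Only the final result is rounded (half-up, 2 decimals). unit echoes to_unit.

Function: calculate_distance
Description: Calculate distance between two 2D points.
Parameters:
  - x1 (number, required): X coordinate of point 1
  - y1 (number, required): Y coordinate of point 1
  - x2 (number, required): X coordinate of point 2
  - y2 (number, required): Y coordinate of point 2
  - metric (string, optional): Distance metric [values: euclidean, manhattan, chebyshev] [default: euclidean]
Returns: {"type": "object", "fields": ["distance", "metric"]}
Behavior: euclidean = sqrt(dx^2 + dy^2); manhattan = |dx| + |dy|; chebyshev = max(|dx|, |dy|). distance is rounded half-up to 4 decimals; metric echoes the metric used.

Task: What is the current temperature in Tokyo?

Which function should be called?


The task needs a function whose description is: Get current weather for a city.
get_weather


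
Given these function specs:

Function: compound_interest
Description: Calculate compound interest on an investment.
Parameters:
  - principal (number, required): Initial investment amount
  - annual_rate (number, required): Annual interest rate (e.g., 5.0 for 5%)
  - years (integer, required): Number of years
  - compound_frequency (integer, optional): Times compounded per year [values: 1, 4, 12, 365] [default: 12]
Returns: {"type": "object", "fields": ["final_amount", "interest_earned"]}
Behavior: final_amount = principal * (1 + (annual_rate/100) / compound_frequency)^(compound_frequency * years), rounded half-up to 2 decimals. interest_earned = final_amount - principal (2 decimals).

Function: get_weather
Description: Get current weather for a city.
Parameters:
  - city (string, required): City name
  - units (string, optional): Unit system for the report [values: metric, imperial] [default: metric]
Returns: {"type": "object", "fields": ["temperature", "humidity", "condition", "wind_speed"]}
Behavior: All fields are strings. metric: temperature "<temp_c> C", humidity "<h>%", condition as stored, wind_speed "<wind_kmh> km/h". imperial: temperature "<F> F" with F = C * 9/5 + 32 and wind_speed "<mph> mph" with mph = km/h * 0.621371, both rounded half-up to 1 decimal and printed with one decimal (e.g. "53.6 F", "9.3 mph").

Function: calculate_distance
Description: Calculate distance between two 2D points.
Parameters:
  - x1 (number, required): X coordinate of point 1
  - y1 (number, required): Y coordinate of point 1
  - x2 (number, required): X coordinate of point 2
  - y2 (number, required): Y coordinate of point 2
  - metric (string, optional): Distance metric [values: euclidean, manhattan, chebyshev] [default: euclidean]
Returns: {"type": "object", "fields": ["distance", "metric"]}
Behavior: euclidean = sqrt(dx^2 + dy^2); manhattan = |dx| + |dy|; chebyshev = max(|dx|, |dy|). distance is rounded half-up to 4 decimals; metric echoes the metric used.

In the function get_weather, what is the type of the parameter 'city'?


The get_weather spec declares:
  - city (string, required): City name
Type:
string
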